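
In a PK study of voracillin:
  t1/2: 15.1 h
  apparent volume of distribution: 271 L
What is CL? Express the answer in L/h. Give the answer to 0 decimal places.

k = ln2 / t½ = 0.693147 / 15.1 = 0.04590 h⁻¹
CL = k × Vd = 0.04590 × 271 = 12.44 L/h

12 L/h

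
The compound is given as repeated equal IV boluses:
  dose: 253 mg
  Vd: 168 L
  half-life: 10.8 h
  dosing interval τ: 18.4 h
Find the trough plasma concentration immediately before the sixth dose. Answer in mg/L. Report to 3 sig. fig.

0.665 mg/L

C₀ per dose = Dose / Vd = 253 / 168 = 1.506 mg/L
k = ln2 / t½ = 0.693147 / 10.8 = 0.06418 h⁻¹
Fraction remaining after one interval: r = e^(−kτ) = e^(−0.06418 × 18.4) = 0.3070
Before dose 6, 5 doses have been given (aged 1τ, 2τ, 3τ, 4τ, 5τ).
C_trough = C₀ × (r + r² + … + r^5) = C₀ × r(1−r^5)/(1−r)
        = 1.506 × 0.3070 × (1 − 0.002727) / (1 − 0.3070) = 0.6653 mg/L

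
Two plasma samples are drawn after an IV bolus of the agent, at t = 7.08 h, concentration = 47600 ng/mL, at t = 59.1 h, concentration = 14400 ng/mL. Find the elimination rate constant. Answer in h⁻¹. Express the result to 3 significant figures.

k = ln(C₁/C₂) / (t₂ − t₁) = ln(47600/14400) / (59.1 − 7.08)
  = 1.196 / 52.02 = 0.02299 h⁻¹

0.0230 h⁻¹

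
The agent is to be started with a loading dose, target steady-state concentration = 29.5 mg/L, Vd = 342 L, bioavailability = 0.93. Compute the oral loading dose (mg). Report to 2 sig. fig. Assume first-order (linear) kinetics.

11000 mg

LD = Css × Vd / F = 29.5 × 342 / 0.93 = 10850 mg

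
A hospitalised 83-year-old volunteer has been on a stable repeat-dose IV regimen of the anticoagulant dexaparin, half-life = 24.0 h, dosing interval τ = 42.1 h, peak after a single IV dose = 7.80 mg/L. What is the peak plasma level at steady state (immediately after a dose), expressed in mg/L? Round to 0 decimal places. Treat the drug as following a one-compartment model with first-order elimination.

11 mg/L

k = ln2 / t½ = 0.693147 / 24.0 = 0.02888 h⁻¹
e^(−kτ) = e^(−0.02888 × 42.1) = 0.2965
Accumulation ratio R = 1 / (1 − e^(−kτ)) = 1 / (1 − 0.2965) = 1.421
Steady-state peak = C₀ × R = 7.80 × 1.421 = 11.08 mg/L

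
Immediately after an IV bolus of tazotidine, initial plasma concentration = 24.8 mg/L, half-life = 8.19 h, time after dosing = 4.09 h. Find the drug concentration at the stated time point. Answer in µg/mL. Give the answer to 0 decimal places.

k = ln2 / t½ = 0.693147 / 8.19 = 0.08463 h⁻¹
C = C₀ · e^(−k·t) = 24.80 × e^(−0.08463 × 4.09)
  = 24.80 × 0.7074 = 17.54 mg/L
(17.54 mg/L = 17.54 µg/mL)

18 µg/mL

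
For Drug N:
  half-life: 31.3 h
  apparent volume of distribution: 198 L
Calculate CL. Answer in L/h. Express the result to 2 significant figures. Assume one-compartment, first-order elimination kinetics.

4.4 L/h

k = ln2 / t½ = 0.693147 / 31.3 = 0.02215 h⁻¹
CL = k × Vd = 0.02215 × 198 = 4.386 L/h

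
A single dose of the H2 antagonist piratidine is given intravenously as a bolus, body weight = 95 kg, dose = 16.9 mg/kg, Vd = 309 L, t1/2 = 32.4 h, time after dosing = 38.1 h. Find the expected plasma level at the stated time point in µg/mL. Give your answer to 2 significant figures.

Total dose = 16.9 × 95 = 1606 mg
C₀ = Dose / Vd = 1606 / 309 = 5.197 mg/L
k = ln2 / t½ = 0.693147 / 32.4 = 0.02139 h⁻¹
C = C₀ · e^(−k·t) = 5.197 × e^(−0.02139 × 38.1)
  = 5.197 × 0.4427 = 2.301 mg/L
(2.301 mg/L = 2.301 µg/mL)

2.3 µg/mL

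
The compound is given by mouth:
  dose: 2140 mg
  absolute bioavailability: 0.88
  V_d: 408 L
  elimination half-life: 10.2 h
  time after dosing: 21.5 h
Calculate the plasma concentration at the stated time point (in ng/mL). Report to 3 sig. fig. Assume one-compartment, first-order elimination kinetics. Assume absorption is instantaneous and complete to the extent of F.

Amount reaching circulation = F × Dose = 0.88 × 2140 = 1883 mg
C₀ = F·Dose / Vd = 1883 / 408 = 4.615 mg/L
k = ln2 / t½ = 0.693147 / 10.2 = 0.06796 h⁻¹
C = C₀ · e^(−k·t) = 4.615 × e^(−0.06796 × 21.5)
  = 4.615 × 0.2320 = 1.071 mg/L
Convert: 1.071 mg/L × 1000 = 1071 ng/mL

1070 ng/mL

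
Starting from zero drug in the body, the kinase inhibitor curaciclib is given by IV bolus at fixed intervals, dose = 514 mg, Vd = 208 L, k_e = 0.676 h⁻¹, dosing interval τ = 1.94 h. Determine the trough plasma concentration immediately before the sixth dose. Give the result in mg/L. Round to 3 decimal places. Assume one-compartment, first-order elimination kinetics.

0.910 mg/L

C₀ per dose = Dose / Vd = 514 / 208 = 2.471 mg/L
Fraction remaining after one interval: r = e^(−kτ) = e^(−0.6760 × 1.94) = 0.2694
Before dose 6, 5 doses have been given (aged 1τ, 2τ, 3τ, 4τ, 5τ).
C_trough = C₀ × (r + r² + … + r^5) = C₀ × r(1−r^5)/(1−r)
        = 2.471 × 0.2694 × (1 − 0.001419) / (1 − 0.2694) = 0.9099 mg/L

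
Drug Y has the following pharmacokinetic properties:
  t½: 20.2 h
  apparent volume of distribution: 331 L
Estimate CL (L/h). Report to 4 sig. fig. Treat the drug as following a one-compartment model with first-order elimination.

k = ln2 / t½ = 0.693147 / 20.2 = 0.03431 h⁻¹
CL = k × Vd = 0.03431 × 331 = 11.36 L/h

11.36 L/h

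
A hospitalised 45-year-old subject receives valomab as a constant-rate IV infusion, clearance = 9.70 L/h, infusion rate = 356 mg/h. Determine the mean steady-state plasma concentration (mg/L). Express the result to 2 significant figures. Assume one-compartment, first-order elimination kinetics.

37 mg/L

At steady state Css = R₀ / CL = 356 / 9.700 = 36.70 mg/L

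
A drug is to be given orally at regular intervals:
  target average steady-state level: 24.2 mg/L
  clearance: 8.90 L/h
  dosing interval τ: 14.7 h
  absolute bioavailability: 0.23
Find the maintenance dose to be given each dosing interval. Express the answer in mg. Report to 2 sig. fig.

At steady state, F × (Dose/τ) = Css × CL.
Dose = Css × CL × τ / F = 24.2 × 8.900 × 14.7 / 0.23 = 13770 mg

14000 mg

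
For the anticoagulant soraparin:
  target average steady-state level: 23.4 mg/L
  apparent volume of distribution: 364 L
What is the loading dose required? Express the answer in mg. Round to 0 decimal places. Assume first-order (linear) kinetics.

8518 mg

LD = Css × Vd = 23.4 × 364 = 8518 mg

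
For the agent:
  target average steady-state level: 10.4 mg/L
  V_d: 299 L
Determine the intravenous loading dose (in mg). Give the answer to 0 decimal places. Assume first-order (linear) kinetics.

3110 mg

LD = Css × Vd = 10.4 × 299 = 3110 mg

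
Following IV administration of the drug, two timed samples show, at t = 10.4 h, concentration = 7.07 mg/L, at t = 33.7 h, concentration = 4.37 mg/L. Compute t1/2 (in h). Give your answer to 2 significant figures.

k = ln(C₁/C₂) / (t₂ − t₁) = ln(7.07/4.37) / (33.7 − 10.4)
  = 0.4811 / 23.30 = 0.02065 h⁻¹
t½ = ln2 / k = 0.693147 / 0.02065 = 33.57 h

34 h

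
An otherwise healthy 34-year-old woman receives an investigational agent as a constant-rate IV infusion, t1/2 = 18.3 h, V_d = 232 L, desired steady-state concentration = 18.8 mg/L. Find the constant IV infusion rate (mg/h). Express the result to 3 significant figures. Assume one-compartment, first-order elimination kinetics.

k = ln2 / t½ = 0.693147 / 18.3 = 0.03788 h⁻¹
CL = k × Vd = 0.03788 × 232 = 8.788 L/h
At steady state, infusion rate R₀ = Css × CL = 18.8 × 8.788 = 165.2 mg/h

165 mg/h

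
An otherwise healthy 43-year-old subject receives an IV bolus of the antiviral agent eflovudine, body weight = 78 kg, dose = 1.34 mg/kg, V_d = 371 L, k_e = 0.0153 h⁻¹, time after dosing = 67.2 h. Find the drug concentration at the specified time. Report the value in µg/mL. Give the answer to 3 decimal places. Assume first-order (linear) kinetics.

Total dose = 1.34 × 78 = 104.5 mg
C₀ = Dose / Vd = 104.5 / 371 = 0.2817 mg/L
C = C₀ · e^(−k·t) = 0.2817 × e^(−0.01530 × 67.2)
  = 0.2817 × 0.3577 = 0.1008 mg/L
(0.1008 mg/L = 0.1008 µg/mL)

0.101 µg/mL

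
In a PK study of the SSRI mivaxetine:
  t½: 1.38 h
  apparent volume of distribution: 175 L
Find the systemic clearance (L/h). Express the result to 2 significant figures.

88 L/h

k = ln2 / t½ = 0.693147 / 1.38 = 0.5023 h⁻¹
CL = k × Vd = 0.5023 × 175 = 87.90 L/h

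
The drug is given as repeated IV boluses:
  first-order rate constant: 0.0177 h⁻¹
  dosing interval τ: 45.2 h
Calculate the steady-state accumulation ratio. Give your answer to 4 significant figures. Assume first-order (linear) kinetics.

1.816

e^(−kτ) = e^(−0.01770 × 45.2) = 0.4493
Accumulation ratio R = 1 / (1 − e^(−kτ)) = 1 / (1 − 0.4493) = 1.816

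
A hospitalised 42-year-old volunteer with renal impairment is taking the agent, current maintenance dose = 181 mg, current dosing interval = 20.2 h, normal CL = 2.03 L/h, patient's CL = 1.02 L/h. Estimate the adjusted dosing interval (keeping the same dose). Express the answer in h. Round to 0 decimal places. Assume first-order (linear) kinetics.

40 h

To keep the same average steady-state level, dosing rate must scale with clearance.
CL ratio = 1.02 / 2.03 = 0.5025
New interval (same dose) = 20.2 / 0.5025 = 40.20 h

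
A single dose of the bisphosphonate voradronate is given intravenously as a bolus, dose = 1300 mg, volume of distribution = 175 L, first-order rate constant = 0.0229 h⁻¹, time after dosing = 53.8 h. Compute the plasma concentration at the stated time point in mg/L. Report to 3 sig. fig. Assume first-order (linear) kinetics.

2.17 mg/L

C₀ = Dose / Vd = 1300 / 175 = 7.429 mg/L
C = C₀ · e^(−k·t) = 7.429 × e^(−0.02290 × 53.8)
  = 7.429 × 0.2917 = 2.167 mg/L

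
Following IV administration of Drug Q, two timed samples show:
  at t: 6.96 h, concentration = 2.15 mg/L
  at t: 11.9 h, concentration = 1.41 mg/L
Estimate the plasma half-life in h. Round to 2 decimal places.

8.12 h

k = ln(C₁/C₂) / (t₂ − t₁) = ln(2.15/1.41) / (11.9 − 6.96)
  = 0.4219 / 4.940 = 0.08540 h⁻¹
t½ = ln2 / k = 0.693147 / 0.08540 = 8.116 h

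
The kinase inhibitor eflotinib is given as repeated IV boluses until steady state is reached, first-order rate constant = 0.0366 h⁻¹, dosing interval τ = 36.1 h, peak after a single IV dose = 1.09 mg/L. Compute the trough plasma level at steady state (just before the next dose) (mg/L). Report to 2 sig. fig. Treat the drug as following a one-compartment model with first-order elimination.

e^(−kτ) = e^(−0.03660 × 36.1) = 0.2668
Accumulation ratio R = 1 / (1 − e^(−kτ)) = 1 / (1 − 0.2668) = 1.364
Steady-state trough = C₀ × R × e^(−kτ) = 1.09 × 1.364 × 0.2668 = 0.3967 mg/L

0.40 mg/L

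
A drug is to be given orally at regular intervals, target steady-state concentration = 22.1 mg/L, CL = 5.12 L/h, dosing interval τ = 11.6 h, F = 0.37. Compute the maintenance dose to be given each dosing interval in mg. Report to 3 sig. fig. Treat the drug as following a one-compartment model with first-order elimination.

3550 mg

At steady state, F × (Dose/τ) = Css × CL.
Dose = Css × CL × τ / F = 22.1 × 5.120 × 11.6 / 0.37 = 3547 mg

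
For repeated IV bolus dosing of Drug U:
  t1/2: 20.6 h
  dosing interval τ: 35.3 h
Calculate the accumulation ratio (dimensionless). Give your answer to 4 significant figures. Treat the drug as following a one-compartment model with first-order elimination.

1.439

k = ln2 / t½ = 0.693147 / 20.6 = 0.03365 h⁻¹
e^(−kτ) = e^(−0.03365 × 35.3) = 0.3049
Accumulation ratio R = 1 / (1 − e^(−kτ)) = 1 / (1 − 0.3049) = 1.439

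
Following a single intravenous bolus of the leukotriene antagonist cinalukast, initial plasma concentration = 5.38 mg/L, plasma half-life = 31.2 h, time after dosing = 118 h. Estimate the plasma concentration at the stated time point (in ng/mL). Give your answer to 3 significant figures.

k = ln2 / t½ = 0.693147 / 31.2 = 0.02222 h⁻¹
C = C₀ · e^(−k·t) = 5.380 × e^(−0.02222 × 118)
  = 5.380 × 0.07266 = 0.3909 mg/L
Convert: 0.3909 mg/L × 1000 = 390.9 ng/mL

391 ng/mL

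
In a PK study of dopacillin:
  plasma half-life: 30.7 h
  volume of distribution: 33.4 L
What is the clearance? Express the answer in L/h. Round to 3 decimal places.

0.754 L/h

k = ln2 / t½ = 0.693147 / 30.7 = 0.02258 h⁻¹
CL = k × Vd = 0.02258 × 33.4 = 0.7542 L/h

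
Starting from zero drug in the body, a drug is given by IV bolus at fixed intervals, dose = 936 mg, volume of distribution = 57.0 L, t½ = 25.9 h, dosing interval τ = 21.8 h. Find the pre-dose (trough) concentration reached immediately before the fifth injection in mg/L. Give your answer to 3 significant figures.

18.7 mg/L

C₀ per dose = Dose / Vd = 936 / 57.0 = 16.42 mg/L
k = ln2 / t½ = 0.693147 / 25.9 = 0.02676 h⁻¹
Fraction remaining after one interval: r = e^(−kτ) = e^(−0.02676 × 21.8) = 0.5580
Before dose 5, 4 doses have been given (aged 1τ, 2τ, 3τ, 4τ).
C_trough = C₀ × (r + r² + … + r^4) = C₀ × r(1−r^4)/(1−r)
        = 16.42 × 0.5580 × (1 − 0.09695) / (1 − 0.5580) = 18.72 mg/L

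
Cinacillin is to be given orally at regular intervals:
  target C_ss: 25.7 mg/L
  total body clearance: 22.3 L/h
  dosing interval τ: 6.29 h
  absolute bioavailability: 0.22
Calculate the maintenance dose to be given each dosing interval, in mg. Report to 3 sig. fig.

At steady state, F × (Dose/τ) = Css × CL.
Dose = Css × CL × τ / F = 25.7 × 22.30 × 6.29 / 0.22 = 16390 mg

16400 mg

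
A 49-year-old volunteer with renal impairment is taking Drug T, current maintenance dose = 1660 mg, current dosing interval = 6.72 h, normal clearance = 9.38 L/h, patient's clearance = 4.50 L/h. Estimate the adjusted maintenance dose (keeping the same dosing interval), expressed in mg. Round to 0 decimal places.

To keep the same average steady-state level, dosing rate must scale with clearance.
CL ratio = 4.50 / 9.38 = 0.4797
New dose (same interval) = 1660 × 0.4797 = 796.3 mg

796 mg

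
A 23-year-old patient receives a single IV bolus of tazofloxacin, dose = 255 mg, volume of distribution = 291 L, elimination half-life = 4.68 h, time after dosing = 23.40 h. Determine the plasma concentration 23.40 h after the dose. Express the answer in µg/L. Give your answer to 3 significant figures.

27.4 µg/L

C₀ = Dose / Vd = 255.0 / 291 = 0.8763 mg/L
k = ln2 / t½ = 0.693147 / 4.68 = 0.1481 h⁻¹
t / t½ = 23.40 / 4.68 = 5 half-lives
C = C₀ × (1/2)^5 = 0.8763 × 0.03125 = 0.02738 mg/L
Convert: 0.02738 mg/L × 1000 = 27.38 µg/L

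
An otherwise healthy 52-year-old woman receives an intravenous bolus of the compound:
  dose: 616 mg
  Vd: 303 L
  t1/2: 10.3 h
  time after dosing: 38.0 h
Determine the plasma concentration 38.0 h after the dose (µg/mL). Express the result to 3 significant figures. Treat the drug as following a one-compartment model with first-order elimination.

C₀ = Dose / Vd = 616.0 / 303 = 2.033 mg/L
k = ln2 / t½ = 0.693147 / 10.3 = 0.06730 h⁻¹
C = C₀ · e^(−k·t) = 2.033 × e^(−0.06730 × 38.0)
  = 2.033 × 0.07751 = 0.1576 mg/L
(0.1576 mg/L = 0.1576 µg/mL)

0.158 µg/mL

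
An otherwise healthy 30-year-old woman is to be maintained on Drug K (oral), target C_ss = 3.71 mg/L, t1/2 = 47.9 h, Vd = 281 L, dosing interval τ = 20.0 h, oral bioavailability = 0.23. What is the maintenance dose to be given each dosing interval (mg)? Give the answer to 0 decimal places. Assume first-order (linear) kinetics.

k = ln2 / t½ = 0.693147 / 47.9 = 0.01447 h⁻¹
CL = k × Vd = 0.01447 × 281 = 4.066 L/h
At steady state, F × (Dose/τ) = Css × CL.
Dose = Css × CL × τ / F = 3.71 × 4.066 × 20.0 / 0.23 = 1312 mg

1312 mg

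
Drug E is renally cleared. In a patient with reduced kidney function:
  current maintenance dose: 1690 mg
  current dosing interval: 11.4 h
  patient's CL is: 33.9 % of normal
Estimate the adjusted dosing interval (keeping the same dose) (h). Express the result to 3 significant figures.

To keep the same average steady-state level, dosing rate must scale with clearance.
CL ratio = 33.9 / 100 = 0.3390
New interval (same dose) = 11.4 / 0.3390 = 33.63 h

33.6 h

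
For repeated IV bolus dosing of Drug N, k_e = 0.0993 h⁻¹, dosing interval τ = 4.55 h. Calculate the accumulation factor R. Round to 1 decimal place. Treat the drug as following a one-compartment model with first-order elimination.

e^(−kτ) = e^(−0.09930 × 4.55) = 0.6365
Accumulation ratio R = 1 / (1 − e^(−kτ)) = 1 / (1 − 0.6365) = 2.751

2.8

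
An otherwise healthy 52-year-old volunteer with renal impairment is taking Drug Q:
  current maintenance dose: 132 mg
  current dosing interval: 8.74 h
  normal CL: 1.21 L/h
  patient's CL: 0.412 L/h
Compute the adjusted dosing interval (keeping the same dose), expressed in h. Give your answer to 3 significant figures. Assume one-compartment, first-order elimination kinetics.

25.7 h

To keep the same average steady-state level, dosing rate must scale with clearance.
CL ratio = 0.412 / 1.21 = 0.3405
New interval (same dose) = 8.74 / 0.3405 = 25.67 h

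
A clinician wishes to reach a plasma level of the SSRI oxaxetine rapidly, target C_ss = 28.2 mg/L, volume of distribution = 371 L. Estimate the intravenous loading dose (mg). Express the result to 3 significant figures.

LD = Css × Vd = 28.2 × 371 = 10460 mg

10500 mg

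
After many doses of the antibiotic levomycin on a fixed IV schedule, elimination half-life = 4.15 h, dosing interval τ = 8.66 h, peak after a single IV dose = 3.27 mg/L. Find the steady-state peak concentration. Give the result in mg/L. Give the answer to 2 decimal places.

k = ln2 / t½ = 0.693147 / 4.15 = 0.1670 h⁻¹
e^(−kτ) = e^(−0.1670 × 8.66) = 0.2355
Accumulation ratio R = 1 / (1 − e^(−kτ)) = 1 / (1 − 0.2355) = 1.308
Steady-state peak = C₀ × R = 3.27 × 1.308 = 4.277 mg/L

4.28 mg/L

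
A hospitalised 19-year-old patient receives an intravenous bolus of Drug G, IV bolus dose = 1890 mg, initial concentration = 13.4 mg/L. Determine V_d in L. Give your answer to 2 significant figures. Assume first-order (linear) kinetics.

Vd = Dose / C₀ = 1890 / 13.4 = 141.0 L

140 L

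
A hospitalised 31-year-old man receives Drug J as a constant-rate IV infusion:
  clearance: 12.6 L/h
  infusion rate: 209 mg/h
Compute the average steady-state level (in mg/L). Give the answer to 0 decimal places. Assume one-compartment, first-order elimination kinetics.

At steady state Css = R₀ / CL = 209 / 12.60 = 16.59 mg/L

17 mg/L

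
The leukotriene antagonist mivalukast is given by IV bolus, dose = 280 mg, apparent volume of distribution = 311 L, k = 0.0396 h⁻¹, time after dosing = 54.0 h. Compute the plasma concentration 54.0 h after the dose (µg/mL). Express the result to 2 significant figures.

0.11 µg/mL

C₀ = Dose / Vd = 280.0 / 311 = 0.9003 mg/L
C = C₀ · e^(−k·t) = 0.9003 × e^(−0.03960 × 54.0)
  = 0.9003 × 0.1178 = 0.1061 mg/L
(0.1061 mg/L = 0.1061 µg/mL)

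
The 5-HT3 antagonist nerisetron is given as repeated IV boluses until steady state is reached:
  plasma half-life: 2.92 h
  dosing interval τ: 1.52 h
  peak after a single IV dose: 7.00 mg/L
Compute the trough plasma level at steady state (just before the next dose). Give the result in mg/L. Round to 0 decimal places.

k = ln2 / t½ = 0.693147 / 2.92 = 0.2374 h⁻¹
e^(−kτ) = e^(−0.2374 × 1.52) = 0.6971
Accumulation ratio R = 1 / (1 − e^(−kτ)) = 1 / (1 − 0.6971) = 3.301
Steady-state trough = C₀ × R × e^(−kτ) = 7.00 × 3.301 × 0.6971 = 16.11 mg/L

16 mg/L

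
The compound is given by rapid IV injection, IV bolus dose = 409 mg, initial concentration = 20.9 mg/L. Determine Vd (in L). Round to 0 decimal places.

Vd = Dose / C₀ = 409.0 / 20.9 = 19.57 L

20 L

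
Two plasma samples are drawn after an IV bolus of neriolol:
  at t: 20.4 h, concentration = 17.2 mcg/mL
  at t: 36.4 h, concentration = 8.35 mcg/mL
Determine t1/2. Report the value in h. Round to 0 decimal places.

15 h

k = ln(C₁/C₂) / (t₂ − t₁) = ln(17.2/8.35) / (36.4 − 20.4)
  = 0.7226 / 16.00 = 0.04516 h⁻¹
t½ = ln2 / k = 0.693147 / 0.04516 = 15.35 h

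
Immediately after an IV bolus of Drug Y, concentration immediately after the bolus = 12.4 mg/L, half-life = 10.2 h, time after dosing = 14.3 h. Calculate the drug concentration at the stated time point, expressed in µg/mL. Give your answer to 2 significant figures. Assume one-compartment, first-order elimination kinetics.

k = ln2 / t½ = 0.693147 / 10.2 = 0.06796 h⁻¹
C = C₀ · e^(−k·t) = 12.40 × e^(−0.06796 × 14.3)
  = 12.40 × 0.3784 = 4.692 mg/L
(4.692 mg/L = 4.692 µg/mL)

4.7 µg/mL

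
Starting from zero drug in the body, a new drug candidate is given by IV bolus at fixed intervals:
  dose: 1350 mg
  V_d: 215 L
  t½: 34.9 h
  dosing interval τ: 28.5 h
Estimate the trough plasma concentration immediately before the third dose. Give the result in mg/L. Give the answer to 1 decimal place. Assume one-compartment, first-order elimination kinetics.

5.6 mg/L

C₀ per dose = Dose / Vd = 1350 / 215 = 6.279 mg/L
k = ln2 / t½ = 0.693147 / 34.9 = 0.01986 h⁻¹
Fraction remaining after one interval: r = e^(−kτ) = e^(−0.01986 × 28.5) = 0.5678
Before dose 3, 2 doses have been given (aged 1τ, 2τ).
C_trough = C₀ × (r + r²) = 6.279 × (0.5678 + 0.3224) = 5.590 mg/L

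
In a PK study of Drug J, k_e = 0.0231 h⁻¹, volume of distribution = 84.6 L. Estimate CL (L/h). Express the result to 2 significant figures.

CL = k × Vd = 0.0231 × 84.6 = 1.954 L/h

2.0 L/h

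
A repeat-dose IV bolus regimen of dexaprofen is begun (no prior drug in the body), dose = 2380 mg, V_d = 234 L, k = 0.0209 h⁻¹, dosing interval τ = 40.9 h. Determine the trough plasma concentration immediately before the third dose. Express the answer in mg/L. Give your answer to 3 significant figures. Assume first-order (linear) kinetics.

C₀ per dose = Dose / Vd = 2380 / 234 = 10.17 mg/L
Fraction remaining after one interval: r = e^(−kτ) = e^(−0.02090 × 40.9) = 0.4254
Before dose 3, 2 doses have been given (aged 1τ, 2τ).
C_trough = C₀ × (r + r²) = 10.17 × (0.4254 + 0.1810) = 6.167 mg/L

6.17 mg/L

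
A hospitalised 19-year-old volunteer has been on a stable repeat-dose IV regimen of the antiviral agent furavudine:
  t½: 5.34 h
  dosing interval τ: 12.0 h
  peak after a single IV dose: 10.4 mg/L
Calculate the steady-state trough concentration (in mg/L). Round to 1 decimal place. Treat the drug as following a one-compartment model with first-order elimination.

k = ln2 / t½ = 0.693147 / 5.34 = 0.1298 h⁻¹
e^(−kτ) = e^(−0.1298 × 12.0) = 0.2106
Accumulation ratio R = 1 / (1 − e^(−kτ)) = 1 / (1 − 0.2106) = 1.267
Steady-state trough = C₀ × R × e^(−kτ) = 10.4 × 1.267 × 0.2106 = 2.775 mg/L

2.8 mg/L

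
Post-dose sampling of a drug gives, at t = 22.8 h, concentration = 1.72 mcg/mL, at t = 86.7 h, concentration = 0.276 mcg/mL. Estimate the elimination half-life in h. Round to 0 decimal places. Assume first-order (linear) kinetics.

24 h

k = ln(C₁/C₂) / (t₂ − t₁) = ln(1.72/0.276) / (86.7 − 22.8)
  = 1.830 / 63.90 = 0.02864 h⁻¹
t½ = ln2 / k = 0.693147 / 0.02864 = 24.20 h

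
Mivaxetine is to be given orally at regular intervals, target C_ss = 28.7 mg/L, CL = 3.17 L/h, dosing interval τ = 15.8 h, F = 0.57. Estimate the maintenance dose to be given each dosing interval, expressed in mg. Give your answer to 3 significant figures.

At steady state, F × (Dose/τ) = Css × CL.
Dose = Css × CL × τ / F = 28.7 × 3.170 × 15.8 / 0.57 = 2522 mg

2520 mg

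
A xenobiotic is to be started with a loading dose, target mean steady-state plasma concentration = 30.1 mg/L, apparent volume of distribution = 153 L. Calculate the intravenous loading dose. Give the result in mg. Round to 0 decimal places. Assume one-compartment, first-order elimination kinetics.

LD = Css × Vd = 30.1 × 153 = 4605 mg

4605 mg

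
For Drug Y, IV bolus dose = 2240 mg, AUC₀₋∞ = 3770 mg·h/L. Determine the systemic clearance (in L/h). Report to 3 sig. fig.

CL = Dose / AUC = 2240 / 3770 = 0.5942 L/h

0.594 L/h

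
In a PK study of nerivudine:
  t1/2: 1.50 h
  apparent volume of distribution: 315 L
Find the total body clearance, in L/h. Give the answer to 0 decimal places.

k = ln2 / t½ = 0.693147 / 1.50 = 0.4621 h⁻¹
CL = k × Vd = 0.4621 × 315 = 145.6 L/h

146 L/h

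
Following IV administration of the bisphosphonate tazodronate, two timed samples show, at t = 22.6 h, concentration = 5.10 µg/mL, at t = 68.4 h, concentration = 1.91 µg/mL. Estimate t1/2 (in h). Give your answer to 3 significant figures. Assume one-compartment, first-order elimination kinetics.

32.3 h

k = ln(C₁/C₂) / (t₂ − t₁) = ln(5.10/1.91) / (68.4 − 22.6)
  = 0.9821 / 45.80 = 0.02144 h⁻¹
t½ = ln2 / k = 0.693147 / 0.02144 = 32.33 h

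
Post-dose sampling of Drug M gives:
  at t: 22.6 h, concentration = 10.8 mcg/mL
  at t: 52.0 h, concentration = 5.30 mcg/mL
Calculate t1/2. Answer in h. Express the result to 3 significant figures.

28.6 h

k = ln(C₁/C₂) / (t₂ − t₁) = ln(10.8/5.30) / (52.0 − 22.6)
  = 0.7118 / 29.40 = 0.02421 h⁻¹
t½ = ln2 / k = 0.693147 / 0.02421 = 28.63 h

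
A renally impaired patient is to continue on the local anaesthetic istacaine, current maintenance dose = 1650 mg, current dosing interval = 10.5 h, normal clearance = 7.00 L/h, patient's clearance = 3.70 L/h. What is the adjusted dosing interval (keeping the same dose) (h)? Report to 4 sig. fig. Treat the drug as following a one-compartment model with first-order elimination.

19.86 h

To keep the same average steady-state level, dosing rate must scale with clearance.
CL ratio = 3.70 / 7.00 = 0.5286
New interval (same dose) = 10.5 / 0.5286 = 19.86 h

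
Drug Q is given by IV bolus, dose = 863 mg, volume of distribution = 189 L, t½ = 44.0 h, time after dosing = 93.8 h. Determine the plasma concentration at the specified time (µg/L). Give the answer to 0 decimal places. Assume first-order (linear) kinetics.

1042 µg/L

C₀ = Dose / Vd = 863.0 / 189 = 4.566 mg/L
k = ln2 / t½ = 0.693147 / 44.0 = 0.01575 h⁻¹
C = C₀ · e^(−k·t) = 4.566 × e^(−0.01575 × 93.8)
  = 4.566 × 0.2282 = 1.042 mg/L
Convert: 1.042 mg/L × 1000 = 1042 µg/L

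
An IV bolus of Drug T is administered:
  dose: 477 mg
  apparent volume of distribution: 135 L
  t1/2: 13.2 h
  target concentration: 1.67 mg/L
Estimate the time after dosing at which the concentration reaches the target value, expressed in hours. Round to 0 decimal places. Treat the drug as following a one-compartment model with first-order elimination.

14 h

C₀ = Dose / Vd = 477.0 / 135 = 3.533 mg/L
k = ln2 / t½ = 0.693147 / 13.2 = 0.05251 h⁻¹
t = ln(C₀ / C) / k = ln(3.533 / 1.67) / 0.05251
  = ln(2.116) / 0.05251 = 0.7495 / 0.05251 = 14.27 h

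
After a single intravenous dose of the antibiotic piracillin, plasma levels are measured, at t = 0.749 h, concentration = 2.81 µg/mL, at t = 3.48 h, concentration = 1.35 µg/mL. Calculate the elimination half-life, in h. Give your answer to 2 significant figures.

k = ln(C₁/C₂) / (t₂ − t₁) = ln(2.81/1.35) / (3.48 − 0.749)
  = 0.7331 / 2.731 = 0.2684 h⁻¹
t½ = ln2 / k = 0.693147 / 0.2684 = 2.583 h

2.6 h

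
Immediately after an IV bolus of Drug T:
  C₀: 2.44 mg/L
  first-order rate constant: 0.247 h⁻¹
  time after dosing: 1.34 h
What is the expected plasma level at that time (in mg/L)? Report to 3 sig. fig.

C = C₀ · e^(−k·t) = 2.440 × e^(−0.2470 × 1.34)
  = 2.440 × 0.7182 = 1.752 mg/L

1.75 mg/L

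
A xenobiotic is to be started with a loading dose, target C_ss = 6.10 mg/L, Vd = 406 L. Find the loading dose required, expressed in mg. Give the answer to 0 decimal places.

LD = Css × Vd = 6.10 × 406 = 2477 mg

2477 mg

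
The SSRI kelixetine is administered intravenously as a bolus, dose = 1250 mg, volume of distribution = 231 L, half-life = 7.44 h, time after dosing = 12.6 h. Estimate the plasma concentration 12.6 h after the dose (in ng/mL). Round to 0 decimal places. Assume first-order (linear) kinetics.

C₀ = Dose / Vd = 1250 / 231 = 5.411 mg/L
k = ln2 / t½ = 0.693147 / 7.44 = 0.09316 h⁻¹
C = C₀ · e^(−k·t) = 5.411 × e^(−0.09316 × 12.6)
  = 5.411 × 0.3092 = 1.673 mg/L
Convert: 1.673 mg/L × 1000 = 1673 ng/mL

1673 ng/mL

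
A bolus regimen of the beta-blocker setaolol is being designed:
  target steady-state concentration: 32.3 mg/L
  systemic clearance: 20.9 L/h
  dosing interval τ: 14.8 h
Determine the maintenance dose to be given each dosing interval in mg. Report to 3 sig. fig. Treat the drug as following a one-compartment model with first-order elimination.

9990 mg

At steady state, Dose/τ = Css × CL.
Dose = Css × CL × τ = 32.3 × 20.90 × 14.8 = 9991 mg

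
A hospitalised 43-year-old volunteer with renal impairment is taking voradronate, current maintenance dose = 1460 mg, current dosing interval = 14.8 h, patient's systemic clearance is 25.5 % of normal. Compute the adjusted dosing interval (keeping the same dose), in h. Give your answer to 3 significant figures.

To keep the same average steady-state level, dosing rate must scale with clearance.
CL ratio = 25.5 / 100 = 0.2550
New interval (same dose) = 14.8 / 0.2550 = 58.04 h

58.0 h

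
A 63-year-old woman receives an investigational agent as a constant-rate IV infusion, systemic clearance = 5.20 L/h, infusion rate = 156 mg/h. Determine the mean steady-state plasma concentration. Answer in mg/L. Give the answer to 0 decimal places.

30 mg/L

At steady state Css = R₀ / CL = 156 / 5.200 = 30.00 mg/L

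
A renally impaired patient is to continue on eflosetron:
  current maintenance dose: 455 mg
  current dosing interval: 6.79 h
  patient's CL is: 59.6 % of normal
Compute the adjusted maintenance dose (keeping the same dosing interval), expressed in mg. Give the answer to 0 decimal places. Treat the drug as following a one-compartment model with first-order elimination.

271 mg

To keep the same average steady-state level, dosing rate must scale with clearance.
CL ratio = 59.6 / 100 = 0.5960
New dose (same interval) = 455 × 0.5960 = 271.2 mg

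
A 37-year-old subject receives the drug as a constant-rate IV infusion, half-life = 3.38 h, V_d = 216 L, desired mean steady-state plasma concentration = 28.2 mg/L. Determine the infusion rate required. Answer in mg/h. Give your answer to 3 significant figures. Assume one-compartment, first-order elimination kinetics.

k = ln2 / t½ = 0.693147 / 3.38 = 0.2051 h⁻¹
CL = k × Vd = 0.2051 × 216 = 44.30 L/h
At steady state, infusion rate R₀ = Css × CL = 28.2 × 44.30 = 1249 mg/h

1250 mg/h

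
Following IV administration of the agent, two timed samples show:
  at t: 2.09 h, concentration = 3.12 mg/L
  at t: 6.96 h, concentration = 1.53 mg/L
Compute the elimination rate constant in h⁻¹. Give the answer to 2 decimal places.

k = ln(C₁/C₂) / (t₂ − t₁) = ln(3.12/1.53) / (6.96 − 2.09)
  = 0.7126 / 4.870 = 0.1463 h⁻¹

0.15 h⁻¹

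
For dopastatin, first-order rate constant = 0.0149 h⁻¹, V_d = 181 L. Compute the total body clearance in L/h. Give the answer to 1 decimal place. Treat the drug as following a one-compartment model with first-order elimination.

2.7 L/h

CL = k × Vd = 0.0149 × 181 = 2.697 L/h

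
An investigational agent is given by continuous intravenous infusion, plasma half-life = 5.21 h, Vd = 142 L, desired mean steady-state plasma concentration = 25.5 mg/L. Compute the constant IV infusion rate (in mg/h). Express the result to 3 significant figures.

k = ln2 / t½ = 0.693147 / 5.21 = 0.1330 h⁻¹
CL = k × Vd = 0.1330 × 142 = 18.89 L/h
At steady state, infusion rate R₀ = Css × CL = 25.5 × 18.89 = 481.7 mg/h

482 mg/h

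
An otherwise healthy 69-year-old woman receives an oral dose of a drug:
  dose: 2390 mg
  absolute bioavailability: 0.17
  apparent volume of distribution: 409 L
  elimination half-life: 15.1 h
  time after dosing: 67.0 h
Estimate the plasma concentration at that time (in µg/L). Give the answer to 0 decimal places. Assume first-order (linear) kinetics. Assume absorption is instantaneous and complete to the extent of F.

46 µg/L

Amount reaching circulation = F × Dose = 0.17 × 2390 = 406.3 mg
C₀ = F·Dose / Vd = 406.3 / 409 = 0.9934 mg/L
k = ln2 / t½ = 0.693147 / 15.1 = 0.04590 h⁻¹
C = C₀ · e^(−k·t) = 0.9934 × e^(−0.04590 × 67.0)
  = 0.9934 × 0.04618 = 0.04588 mg/L
Convert: 0.04588 mg/L × 1000 = 45.88 µg/L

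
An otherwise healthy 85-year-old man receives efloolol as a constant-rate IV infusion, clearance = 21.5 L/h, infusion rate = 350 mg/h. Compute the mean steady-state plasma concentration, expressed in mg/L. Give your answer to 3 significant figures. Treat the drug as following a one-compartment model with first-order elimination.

16.3 mg/L

At steady state Css = R₀ / CL = 350 / 21.50 = 16.28 mg/L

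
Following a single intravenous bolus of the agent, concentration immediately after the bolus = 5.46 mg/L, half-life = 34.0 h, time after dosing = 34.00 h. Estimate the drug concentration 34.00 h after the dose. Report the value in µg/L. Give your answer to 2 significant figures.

2700 µg/L

k = ln2 / t½ = 0.693147 / 34.0 = 0.02039 h⁻¹
t / t½ = 34.00 / 34.0 = 1 half-lives
C = C₀ × (1/2)^1 = 5.460 × 0.5000 = 2.730 mg/L
Convert: 2.730 mg/L × 1000 = 2730 µg/L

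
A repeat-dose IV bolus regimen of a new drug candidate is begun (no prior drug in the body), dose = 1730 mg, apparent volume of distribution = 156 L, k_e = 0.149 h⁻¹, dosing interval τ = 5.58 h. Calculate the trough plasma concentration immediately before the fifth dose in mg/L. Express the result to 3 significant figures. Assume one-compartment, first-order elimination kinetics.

8.25 mg/L

C₀ per dose = Dose / Vd = 1730 / 156 = 11.09 mg/L
Fraction remaining after one interval: r = e^(−kτ) = e^(−0.1490 × 5.58) = 0.4354
Before dose 5, 4 doses have been given (aged 1τ, 2τ, 3τ, 4τ).
C_trough = C₀ × (r + r² + … + r^4) = C₀ × r(1−r^4)/(1−r)
        = 11.09 × 0.4354 × (1 − 0.03594) / (1 − 0.4354) = 8.245 mg/L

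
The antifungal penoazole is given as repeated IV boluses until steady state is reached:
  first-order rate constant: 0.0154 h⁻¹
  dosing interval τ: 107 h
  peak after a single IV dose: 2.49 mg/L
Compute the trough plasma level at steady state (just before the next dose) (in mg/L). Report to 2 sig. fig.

e^(−kτ) = e^(−0.01540 × 107) = 0.1925
Accumulation ratio R = 1 / (1 − e^(−kτ)) = 1 / (1 − 0.1925) = 1.238
Steady-state trough = C₀ × R × e^(−kτ) = 2.49 × 1.238 × 0.1925 = 0.5934 mg/L

0.59 mg/L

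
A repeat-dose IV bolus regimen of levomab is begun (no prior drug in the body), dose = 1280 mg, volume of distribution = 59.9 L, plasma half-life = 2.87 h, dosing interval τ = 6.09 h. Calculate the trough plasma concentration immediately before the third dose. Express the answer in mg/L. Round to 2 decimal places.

C₀ per dose = Dose / Vd = 1280 / 59.9 = 21.37 mg/L
k = ln2 / t½ = 0.693147 / 2.87 = 0.2415 h⁻¹
Fraction remaining after one interval: r = e^(−kτ) = e^(−0.2415 × 6.09) = 0.2298
Before dose 3, 2 doses have been given (aged 1τ, 2τ).
C_trough = C₀ × (r + r²) = 21.37 × (0.2298 + 0.05281) = 6.039 mg/L

6.04 mg/L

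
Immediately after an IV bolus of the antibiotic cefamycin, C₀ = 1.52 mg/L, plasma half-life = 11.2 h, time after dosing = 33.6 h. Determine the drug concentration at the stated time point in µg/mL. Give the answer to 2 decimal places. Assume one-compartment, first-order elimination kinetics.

0.19 µg/mL

k = ln2 / t½ = 0.693147 / 11.2 = 0.06189 h⁻¹
C = C₀ · e^(−k·t) = 1.520 × e^(−0.06189 × 33.6)
  = 1.520 × 0.1250 = 0.1900 mg/L
(0.1900 mg/L = 0.1900 µg/mL)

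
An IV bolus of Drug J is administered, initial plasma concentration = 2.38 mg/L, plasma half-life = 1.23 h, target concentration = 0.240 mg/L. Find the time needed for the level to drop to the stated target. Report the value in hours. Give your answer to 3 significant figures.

4.07 h

k = ln2 / t½ = 0.693147 / 1.23 = 0.5635 h⁻¹
t = ln(C₀ / C) / k = ln(2.380 / 0.240) / 0.5635
  = ln(9.917) / 0.5635 = 2.294 / 0.5635 = 4.071 h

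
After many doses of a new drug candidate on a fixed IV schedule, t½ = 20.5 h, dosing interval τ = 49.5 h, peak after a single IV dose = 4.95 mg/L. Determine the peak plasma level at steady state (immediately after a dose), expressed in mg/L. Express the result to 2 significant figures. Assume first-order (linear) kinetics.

k = ln2 / t½ = 0.693147 / 20.5 = 0.03381 h⁻¹
e^(−kτ) = e^(−0.03381 × 49.5) = 0.1876
Accumulation ratio R = 1 / (1 − e^(−kτ)) = 1 / (1 − 0.1876) = 1.231
Steady-state peak = C₀ × R = 4.95 × 1.231 = 6.093 mg/L

6.1 mg/L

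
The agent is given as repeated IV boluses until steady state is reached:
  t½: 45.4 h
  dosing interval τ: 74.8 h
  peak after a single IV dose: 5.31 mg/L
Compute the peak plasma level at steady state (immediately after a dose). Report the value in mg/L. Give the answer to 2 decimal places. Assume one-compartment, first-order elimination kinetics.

k = ln2 / t½ = 0.693147 / 45.4 = 0.01527 h⁻¹
e^(−kτ) = e^(−0.01527 × 74.8) = 0.3191
Accumulation ratio R = 1 / (1 − e^(−kτ)) = 1 / (1 − 0.3191) = 1.469
Steady-state peak = C₀ × R = 5.31 × 1.469 = 7.800 mg/L

7.80 mg/L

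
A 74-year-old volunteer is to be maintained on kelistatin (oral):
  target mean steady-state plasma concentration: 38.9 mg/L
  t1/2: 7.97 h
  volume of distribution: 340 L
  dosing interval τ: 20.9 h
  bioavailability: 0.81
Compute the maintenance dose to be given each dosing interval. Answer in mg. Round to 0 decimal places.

29680 mg

k = ln2 / t½ = 0.693147 / 7.97 = 0.08697 h⁻¹
CL = k × Vd = 0.08697 × 340 = 29.57 L/h
At steady state, F × (Dose/τ) = Css × CL.
Dose = Css × CL × τ / F = 38.9 × 29.57 × 20.9 / 0.81 = 29680 mg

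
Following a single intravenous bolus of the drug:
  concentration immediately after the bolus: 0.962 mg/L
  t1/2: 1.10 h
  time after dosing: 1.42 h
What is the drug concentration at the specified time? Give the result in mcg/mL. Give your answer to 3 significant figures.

0.393 mcg/mL

k = ln2 / t½ = 0.693147 / 1.10 = 0.6301 h⁻¹
C = C₀ · e^(−k·t) = 0.9620 × e^(−0.6301 × 1.42)
  = 0.9620 × 0.4087 = 0.3932 mg/L
(0.3932 mg/L = 0.3932 mcg/mL)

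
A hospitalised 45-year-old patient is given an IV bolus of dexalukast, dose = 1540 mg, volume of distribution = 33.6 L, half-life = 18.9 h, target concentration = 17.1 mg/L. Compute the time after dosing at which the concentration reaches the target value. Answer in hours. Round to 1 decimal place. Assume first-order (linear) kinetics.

26.9 h

C₀ = Dose / Vd = 1540 / 33.6 = 45.83 mg/L
k = ln2 / t½ = 0.693147 / 18.9 = 0.03667 h⁻¹
t = ln(C₀ / C) / k = ln(45.83 / 17.1) / 0.03667
  = ln(2.680) / 0.03667 = 0.9858 / 0.03667 = 26.88 h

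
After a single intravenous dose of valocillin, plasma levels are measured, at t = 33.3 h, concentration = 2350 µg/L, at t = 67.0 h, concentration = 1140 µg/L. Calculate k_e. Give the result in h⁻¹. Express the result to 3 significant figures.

0.0215 h⁻¹

k = ln(C₁/C₂) / (t₂ − t₁) = ln(2350/1140) / (67.0 − 33.3)
  = 0.7234 / 33.70 = 0.02147 h⁻¹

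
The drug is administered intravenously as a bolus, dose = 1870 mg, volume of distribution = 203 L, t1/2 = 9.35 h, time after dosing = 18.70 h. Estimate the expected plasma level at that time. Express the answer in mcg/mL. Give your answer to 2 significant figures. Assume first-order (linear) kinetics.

2.3 mcg/mL

C₀ = Dose / Vd = 1870 / 203 = 9.212 mg/L
k = ln2 / t½ = 0.693147 / 9.35 = 0.07413 h⁻¹
t / t½ = 18.70 / 9.35 = 2 half-lives
C = C₀ × (1/2)^2 = 9.212 × 0.2500 = 2.303 mg/L
(2.303 mg/L = 2.303 mcg/mL)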